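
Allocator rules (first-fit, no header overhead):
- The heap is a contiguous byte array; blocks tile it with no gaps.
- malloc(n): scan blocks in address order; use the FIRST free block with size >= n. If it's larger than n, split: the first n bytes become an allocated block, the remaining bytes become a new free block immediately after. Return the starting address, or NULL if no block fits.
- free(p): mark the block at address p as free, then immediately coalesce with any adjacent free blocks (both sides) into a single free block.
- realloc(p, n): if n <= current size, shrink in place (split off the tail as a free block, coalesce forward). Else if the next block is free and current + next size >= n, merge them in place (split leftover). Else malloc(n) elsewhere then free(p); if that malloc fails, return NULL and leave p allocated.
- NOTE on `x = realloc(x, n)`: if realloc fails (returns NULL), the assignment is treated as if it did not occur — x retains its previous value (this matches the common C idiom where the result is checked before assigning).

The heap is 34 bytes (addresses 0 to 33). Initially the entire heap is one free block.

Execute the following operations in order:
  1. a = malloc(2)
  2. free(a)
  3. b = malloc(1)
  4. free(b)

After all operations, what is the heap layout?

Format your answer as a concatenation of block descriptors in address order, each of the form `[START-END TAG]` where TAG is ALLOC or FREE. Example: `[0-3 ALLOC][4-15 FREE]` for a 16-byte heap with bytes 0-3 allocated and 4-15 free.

Answer: [0-33 FREE]

Derivation:
Op 1: a = malloc(2) -> a = 0; heap: [0-1 ALLOC][2-33 FREE]
Op 2: free(a) -> (freed a); heap: [0-33 FREE]
Op 3: b = malloc(1) -> b = 0; heap: [0-0 ALLOC][1-33 FREE]
Op 4: free(b) -> (freed b); heap: [0-33 FREE]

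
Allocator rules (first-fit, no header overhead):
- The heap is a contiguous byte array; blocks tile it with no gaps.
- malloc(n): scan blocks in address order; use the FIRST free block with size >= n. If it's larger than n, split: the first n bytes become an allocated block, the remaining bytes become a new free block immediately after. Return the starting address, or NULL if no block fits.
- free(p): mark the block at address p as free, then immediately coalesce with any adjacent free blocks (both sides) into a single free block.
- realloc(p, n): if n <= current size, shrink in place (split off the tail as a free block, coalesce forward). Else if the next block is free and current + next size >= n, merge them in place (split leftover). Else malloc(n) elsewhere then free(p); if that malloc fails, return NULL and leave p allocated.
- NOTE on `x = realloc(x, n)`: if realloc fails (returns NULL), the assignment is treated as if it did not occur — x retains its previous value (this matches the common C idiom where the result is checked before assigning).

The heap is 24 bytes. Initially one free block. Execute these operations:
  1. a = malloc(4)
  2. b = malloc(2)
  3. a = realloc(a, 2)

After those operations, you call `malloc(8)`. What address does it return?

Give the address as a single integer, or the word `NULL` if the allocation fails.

Answer: 6

Derivation:
Op 1: a = malloc(4) -> a = 0; heap: [0-3 ALLOC][4-23 FREE]
Op 2: b = malloc(2) -> b = 4; heap: [0-3 ALLOC][4-5 ALLOC][6-23 FREE]
Op 3: a = realloc(a, 2) -> a = 0; heap: [0-1 ALLOC][2-3 FREE][4-5 ALLOC][6-23 FREE]
malloc(8): first-fit scan over [0-1 ALLOC][2-3 FREE][4-5 ALLOC][6-23 FREE] -> 6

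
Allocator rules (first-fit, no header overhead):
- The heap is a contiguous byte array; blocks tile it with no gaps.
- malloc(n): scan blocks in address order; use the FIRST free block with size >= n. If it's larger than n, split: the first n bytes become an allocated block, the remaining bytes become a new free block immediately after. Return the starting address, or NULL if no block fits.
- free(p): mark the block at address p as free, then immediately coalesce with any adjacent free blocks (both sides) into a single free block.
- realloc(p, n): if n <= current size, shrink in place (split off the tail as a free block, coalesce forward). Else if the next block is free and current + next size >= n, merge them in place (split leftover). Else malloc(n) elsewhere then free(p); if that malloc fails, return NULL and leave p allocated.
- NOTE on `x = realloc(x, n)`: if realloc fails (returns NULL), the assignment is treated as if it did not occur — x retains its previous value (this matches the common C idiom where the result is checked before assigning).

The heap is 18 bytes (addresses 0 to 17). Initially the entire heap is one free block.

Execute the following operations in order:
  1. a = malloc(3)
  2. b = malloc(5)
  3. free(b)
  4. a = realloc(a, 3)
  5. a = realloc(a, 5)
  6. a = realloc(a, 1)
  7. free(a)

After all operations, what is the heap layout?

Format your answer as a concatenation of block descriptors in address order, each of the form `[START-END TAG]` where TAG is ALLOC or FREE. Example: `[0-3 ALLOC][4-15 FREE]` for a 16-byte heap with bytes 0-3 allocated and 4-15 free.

Answer: [0-17 FREE]

Derivation:
Op 1: a = malloc(3) -> a = 0; heap: [0-2 ALLOC][3-17 FREE]
Op 2: b = malloc(5) -> b = 3; heap: [0-2 ALLOC][3-7 ALLOC][8-17 FREE]
Op 3: free(b) -> (freed b); heap: [0-2 ALLOC][3-17 FREE]
Op 4: a = realloc(a, 3) -> a = 0; heap: [0-2 ALLOC][3-17 FREE]
Op 5: a = realloc(a, 5) -> a = 0; heap: [0-4 ALLOC][5-17 FREE]
Op 6: a = realloc(a, 1) -> a = 0; heap: [0-0 ALLOC][1-17 FREE]
Op 7: free(a) -> (freed a); heap: [0-17 FREE]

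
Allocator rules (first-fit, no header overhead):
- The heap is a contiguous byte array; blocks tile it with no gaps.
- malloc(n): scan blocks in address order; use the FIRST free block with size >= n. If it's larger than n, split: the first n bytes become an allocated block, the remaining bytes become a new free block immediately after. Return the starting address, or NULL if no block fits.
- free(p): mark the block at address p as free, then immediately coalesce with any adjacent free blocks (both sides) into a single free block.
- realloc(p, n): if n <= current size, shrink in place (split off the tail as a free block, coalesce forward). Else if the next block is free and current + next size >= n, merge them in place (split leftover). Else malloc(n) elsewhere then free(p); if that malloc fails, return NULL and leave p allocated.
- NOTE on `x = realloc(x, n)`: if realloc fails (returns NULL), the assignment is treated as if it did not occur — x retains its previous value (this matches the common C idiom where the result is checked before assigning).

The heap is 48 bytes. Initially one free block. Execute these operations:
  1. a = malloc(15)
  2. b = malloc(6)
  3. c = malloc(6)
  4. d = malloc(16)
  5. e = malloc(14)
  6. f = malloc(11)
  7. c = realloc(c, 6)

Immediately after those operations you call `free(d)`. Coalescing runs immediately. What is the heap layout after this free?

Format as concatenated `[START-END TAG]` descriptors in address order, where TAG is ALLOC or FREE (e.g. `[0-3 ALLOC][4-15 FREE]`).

Answer: [0-14 ALLOC][15-20 ALLOC][21-26 ALLOC][27-47 FREE]

Derivation:
Op 1: a = malloc(15) -> a = 0; heap: [0-14 ALLOC][15-47 FREE]
Op 2: b = malloc(6) -> b = 15; heap: [0-14 ALLOC][15-20 ALLOC][21-47 FREE]
Op 3: c = malloc(6) -> c = 21; heap: [0-14 ALLOC][15-20 ALLOC][21-26 ALLOC][27-47 FREE]
Op 4: d = malloc(16) -> d = 27; heap: [0-14 ALLOC][15-20 ALLOC][21-26 ALLOC][27-42 ALLOC][43-47 FREE]
Op 5: e = malloc(14) -> e = NULL; heap: [0-14 ALLOC][15-20 ALLOC][21-26 ALLOC][27-42 ALLOC][43-47 FREE]
Op 6: f = malloc(11) -> f = NULL; heap: [0-14 ALLOC][15-20 ALLOC][21-26 ALLOC][27-42 ALLOC][43-47 FREE]
Op 7: c = realloc(c, 6) -> c = 21; heap: [0-14 ALLOC][15-20 ALLOC][21-26 ALLOC][27-42 ALLOC][43-47 FREE]
free(d): d = 27 -> block [27-42 ALLOC]; mark free, coalesce with adjacent free neighbors -> [0-14 ALLOC][15-20 ALLOC][21-26 ALLOC][27-47 FREE]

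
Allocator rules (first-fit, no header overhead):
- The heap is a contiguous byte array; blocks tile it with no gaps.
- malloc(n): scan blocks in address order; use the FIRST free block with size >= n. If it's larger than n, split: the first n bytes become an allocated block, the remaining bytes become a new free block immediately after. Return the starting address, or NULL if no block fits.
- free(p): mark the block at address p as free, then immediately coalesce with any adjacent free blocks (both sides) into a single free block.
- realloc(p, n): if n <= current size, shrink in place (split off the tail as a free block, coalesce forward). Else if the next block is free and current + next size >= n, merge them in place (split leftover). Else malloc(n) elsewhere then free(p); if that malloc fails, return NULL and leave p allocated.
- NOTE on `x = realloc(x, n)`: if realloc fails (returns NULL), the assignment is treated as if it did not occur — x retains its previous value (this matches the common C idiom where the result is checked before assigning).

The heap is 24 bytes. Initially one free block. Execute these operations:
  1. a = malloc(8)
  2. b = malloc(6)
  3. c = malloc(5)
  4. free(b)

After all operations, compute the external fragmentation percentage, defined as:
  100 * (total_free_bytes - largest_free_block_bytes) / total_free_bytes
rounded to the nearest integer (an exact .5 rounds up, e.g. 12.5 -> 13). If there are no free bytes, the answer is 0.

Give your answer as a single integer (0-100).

Answer: 45

Derivation:
Op 1: a = malloc(8) -> a = 0; heap: [0-7 ALLOC][8-23 FREE]
Op 2: b = malloc(6) -> b = 8; heap: [0-7 ALLOC][8-13 ALLOC][14-23 FREE]
Op 3: c = malloc(5) -> c = 14; heap: [0-7 ALLOC][8-13 ALLOC][14-18 ALLOC][19-23 FREE]
Op 4: free(b) -> (freed b); heap: [0-7 ALLOC][8-13 FREE][14-18 ALLOC][19-23 FREE]
Free blocks: [6 5] total_free=11 largest=6 -> 100*(11-6)/11 = 500/11 ≈ 45.455 -> rounds to 45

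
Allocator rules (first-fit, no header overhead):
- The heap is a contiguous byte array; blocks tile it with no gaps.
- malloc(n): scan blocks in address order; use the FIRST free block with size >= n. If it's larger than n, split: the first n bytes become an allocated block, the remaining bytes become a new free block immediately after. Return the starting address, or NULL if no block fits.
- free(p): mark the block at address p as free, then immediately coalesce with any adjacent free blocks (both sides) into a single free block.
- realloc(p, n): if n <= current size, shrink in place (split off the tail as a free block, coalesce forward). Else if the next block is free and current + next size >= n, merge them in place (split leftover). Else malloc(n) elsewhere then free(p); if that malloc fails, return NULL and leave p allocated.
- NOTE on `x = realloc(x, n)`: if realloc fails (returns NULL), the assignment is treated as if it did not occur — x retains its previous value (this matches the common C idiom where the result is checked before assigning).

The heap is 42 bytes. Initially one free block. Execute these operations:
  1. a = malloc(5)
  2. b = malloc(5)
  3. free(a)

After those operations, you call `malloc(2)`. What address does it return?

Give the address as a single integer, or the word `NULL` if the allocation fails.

Op 1: a = malloc(5) -> a = 0; heap: [0-4 ALLOC][5-41 FREE]
Op 2: b = malloc(5) -> b = 5; heap: [0-4 ALLOC][5-9 ALLOC][10-41 FREE]
Op 3: free(a) -> (freed a); heap: [0-4 FREE][5-9 ALLOC][10-41 FREE]
malloc(2): first-fit scan over [0-4 FREE][5-9 ALLOC][10-41 FREE] -> 0

Answer: 0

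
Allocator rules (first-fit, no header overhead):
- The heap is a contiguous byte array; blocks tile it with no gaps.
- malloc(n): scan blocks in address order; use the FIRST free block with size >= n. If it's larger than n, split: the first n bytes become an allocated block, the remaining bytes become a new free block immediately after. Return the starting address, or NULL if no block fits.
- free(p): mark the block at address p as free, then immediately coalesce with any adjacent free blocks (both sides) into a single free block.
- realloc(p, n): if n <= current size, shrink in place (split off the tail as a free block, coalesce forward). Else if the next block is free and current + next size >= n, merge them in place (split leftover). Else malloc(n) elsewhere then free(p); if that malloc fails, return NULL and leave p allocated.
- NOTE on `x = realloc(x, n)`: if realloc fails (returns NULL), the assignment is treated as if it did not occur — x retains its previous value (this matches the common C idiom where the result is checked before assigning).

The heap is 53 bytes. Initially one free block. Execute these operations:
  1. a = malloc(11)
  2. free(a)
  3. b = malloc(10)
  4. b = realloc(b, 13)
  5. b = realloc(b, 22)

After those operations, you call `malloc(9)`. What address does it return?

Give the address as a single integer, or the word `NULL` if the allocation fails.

Answer: 22

Derivation:
Op 1: a = malloc(11) -> a = 0; heap: [0-10 ALLOC][11-52 FREE]
Op 2: free(a) -> (freed a); heap: [0-52 FREE]
Op 3: b = malloc(10) -> b = 0; heap: [0-9 ALLOC][10-52 FREE]
Op 4: b = realloc(b, 13) -> b = 0; heap: [0-12 ALLOC][13-52 FREE]
Op 5: b = realloc(b, 22) -> b = 0; heap: [0-21 ALLOC][22-52 FREE]
malloc(9): first-fit scan over [0-21 ALLOC][22-52 FREE] -> 22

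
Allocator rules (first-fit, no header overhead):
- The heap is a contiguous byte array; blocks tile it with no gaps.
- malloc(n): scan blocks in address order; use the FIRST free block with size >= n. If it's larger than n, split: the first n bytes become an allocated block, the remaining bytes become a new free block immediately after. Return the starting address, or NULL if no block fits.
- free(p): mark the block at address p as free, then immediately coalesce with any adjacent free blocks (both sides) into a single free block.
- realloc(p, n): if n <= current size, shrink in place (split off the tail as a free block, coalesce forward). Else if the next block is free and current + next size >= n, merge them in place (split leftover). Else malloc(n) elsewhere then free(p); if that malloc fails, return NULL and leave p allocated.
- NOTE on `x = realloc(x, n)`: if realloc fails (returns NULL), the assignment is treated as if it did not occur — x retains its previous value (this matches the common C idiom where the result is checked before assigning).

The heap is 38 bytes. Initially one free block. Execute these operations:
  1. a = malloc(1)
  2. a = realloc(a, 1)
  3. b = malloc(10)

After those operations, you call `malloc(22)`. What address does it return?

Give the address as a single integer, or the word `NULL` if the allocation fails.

Answer: 11

Derivation:
Op 1: a = malloc(1) -> a = 0; heap: [0-0 ALLOC][1-37 FREE]
Op 2: a = realloc(a, 1) -> a = 0; heap: [0-0 ALLOC][1-37 FREE]
Op 3: b = malloc(10) -> b = 1; heap: [0-0 ALLOC][1-10 ALLOC][11-37 FREE]
malloc(22): first-fit scan over [0-0 ALLOC][1-10 ALLOC][11-37 FREE] -> 11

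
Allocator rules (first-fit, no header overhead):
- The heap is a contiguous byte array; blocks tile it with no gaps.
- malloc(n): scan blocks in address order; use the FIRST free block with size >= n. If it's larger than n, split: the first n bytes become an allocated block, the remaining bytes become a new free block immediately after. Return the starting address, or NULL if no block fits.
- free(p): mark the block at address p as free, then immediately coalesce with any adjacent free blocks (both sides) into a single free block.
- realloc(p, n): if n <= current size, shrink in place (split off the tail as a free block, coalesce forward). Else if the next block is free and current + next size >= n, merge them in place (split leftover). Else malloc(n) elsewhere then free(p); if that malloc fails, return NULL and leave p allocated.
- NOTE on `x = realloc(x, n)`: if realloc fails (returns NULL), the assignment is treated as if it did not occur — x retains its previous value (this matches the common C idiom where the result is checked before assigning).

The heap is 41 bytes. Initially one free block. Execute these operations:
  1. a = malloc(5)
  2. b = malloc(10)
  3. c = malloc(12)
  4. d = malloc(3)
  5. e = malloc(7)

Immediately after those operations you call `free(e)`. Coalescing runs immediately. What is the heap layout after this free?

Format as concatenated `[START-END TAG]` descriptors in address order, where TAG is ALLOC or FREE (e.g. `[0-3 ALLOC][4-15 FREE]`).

Answer: [0-4 ALLOC][5-14 ALLOC][15-26 ALLOC][27-29 ALLOC][30-40 FREE]

Derivation:
Op 1: a = malloc(5) -> a = 0; heap: [0-4 ALLOC][5-40 FREE]
Op 2: b = malloc(10) -> b = 5; heap: [0-4 ALLOC][5-14 ALLOC][15-40 FREE]
Op 3: c = malloc(12) -> c = 15; heap: [0-4 ALLOC][5-14 ALLOC][15-26 ALLOC][27-40 FREE]
Op 4: d = malloc(3) -> d = 27; heap: [0-4 ALLOC][5-14 ALLOC][15-26 ALLOC][27-29 ALLOC][30-40 FREE]
Op 5: e = malloc(7) -> e = 30; heap: [0-4 ALLOC][5-14 ALLOC][15-26 ALLOC][27-29 ALLOC][30-36 ALLOC][37-40 FREE]
free(e): e = 30 -> block [30-36 ALLOC]; mark free, coalesce with adjacent free neighbors -> [0-4 ALLOC][5-14 ALLOC][15-26 ALLOC][27-29 ALLOC][30-40 FREE]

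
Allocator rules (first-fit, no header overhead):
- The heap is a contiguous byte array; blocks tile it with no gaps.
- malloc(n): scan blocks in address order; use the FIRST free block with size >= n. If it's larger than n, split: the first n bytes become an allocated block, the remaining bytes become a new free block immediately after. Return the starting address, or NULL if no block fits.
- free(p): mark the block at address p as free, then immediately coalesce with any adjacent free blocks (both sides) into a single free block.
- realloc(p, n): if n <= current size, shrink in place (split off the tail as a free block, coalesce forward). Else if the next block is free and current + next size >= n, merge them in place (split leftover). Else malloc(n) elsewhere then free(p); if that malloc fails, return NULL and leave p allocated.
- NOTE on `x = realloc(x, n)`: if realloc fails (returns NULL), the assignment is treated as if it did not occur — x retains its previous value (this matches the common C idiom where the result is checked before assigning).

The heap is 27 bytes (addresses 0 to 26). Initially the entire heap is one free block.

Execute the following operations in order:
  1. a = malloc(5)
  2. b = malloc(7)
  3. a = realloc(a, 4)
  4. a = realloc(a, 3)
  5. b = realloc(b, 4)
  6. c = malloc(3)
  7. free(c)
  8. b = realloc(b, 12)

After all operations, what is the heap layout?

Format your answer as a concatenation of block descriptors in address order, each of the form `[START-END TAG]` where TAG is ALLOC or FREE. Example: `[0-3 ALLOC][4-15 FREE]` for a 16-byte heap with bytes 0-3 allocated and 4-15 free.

Op 1: a = malloc(5) -> a = 0; heap: [0-4 ALLOC][5-26 FREE]
Op 2: b = malloc(7) -> b = 5; heap: [0-4 ALLOC][5-11 ALLOC][12-26 FREE]
Op 3: a = realloc(a, 4) -> a = 0; heap: [0-3 ALLOC][4-4 FREE][5-11 ALLOC][12-26 FREE]
Op 4: a = realloc(a, 3) -> a = 0; heap: [0-2 ALLOC][3-4 FREE][5-11 ALLOC][12-26 FREE]
Op 5: b = realloc(b, 4) -> b = 5; heap: [0-2 ALLOC][3-4 FREE][5-8 ALLOC][9-26 FREE]
Op 6: c = malloc(3) -> c = 9; heap: [0-2 ALLOC][3-4 FREE][5-8 ALLOC][9-11 ALLOC][12-26 FREE]
Op 7: free(c) -> (freed c); heap: [0-2 ALLOC][3-4 FREE][5-8 ALLOC][9-26 FREE]
Op 8: b = realloc(b, 12) -> b = 5; heap: [0-2 ALLOC][3-4 FREE][5-16 ALLOC][17-26 FREE]

Answer: [0-2 ALLOC][3-4 FREE][5-16 ALLOC][17-26 FREE]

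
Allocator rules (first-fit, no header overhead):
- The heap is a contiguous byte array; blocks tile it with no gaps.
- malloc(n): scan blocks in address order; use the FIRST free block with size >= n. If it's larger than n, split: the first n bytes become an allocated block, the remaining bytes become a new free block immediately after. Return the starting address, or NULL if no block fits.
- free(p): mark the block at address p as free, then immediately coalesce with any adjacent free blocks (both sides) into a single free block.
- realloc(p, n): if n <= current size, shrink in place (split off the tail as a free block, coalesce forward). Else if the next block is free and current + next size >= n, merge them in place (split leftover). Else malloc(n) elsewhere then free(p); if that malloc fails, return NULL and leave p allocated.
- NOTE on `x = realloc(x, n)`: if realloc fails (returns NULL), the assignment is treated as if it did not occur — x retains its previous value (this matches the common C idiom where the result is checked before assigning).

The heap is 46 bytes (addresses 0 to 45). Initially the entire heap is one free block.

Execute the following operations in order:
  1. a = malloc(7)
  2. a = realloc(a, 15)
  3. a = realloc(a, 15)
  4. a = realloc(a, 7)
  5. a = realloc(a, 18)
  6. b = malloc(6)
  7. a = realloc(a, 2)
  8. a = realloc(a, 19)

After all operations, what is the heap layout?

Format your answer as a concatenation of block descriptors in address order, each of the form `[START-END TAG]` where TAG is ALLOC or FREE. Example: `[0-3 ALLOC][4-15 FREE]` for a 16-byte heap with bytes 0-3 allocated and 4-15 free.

Answer: [0-17 FREE][18-23 ALLOC][24-42 ALLOC][43-45 FREE]

Derivation:
Op 1: a = malloc(7) -> a = 0; heap: [0-6 ALLOC][7-45 FREE]
Op 2: a = realloc(a, 15) -> a = 0; heap: [0-14 ALLOC][15-45 FREE]
Op 3: a = realloc(a, 15) -> a = 0; heap: [0-14 ALLOC][15-45 FREE]
Op 4: a = realloc(a, 7) -> a = 0; heap: [0-6 ALLOC][7-45 FREE]
Op 5: a = realloc(a, 18) -> a = 0; heap: [0-17 ALLOC][18-45 FREE]
Op 6: b = malloc(6) -> b = 18; heap: [0-17 ALLOC][18-23 ALLOC][24-45 FREE]
Op 7: a = realloc(a, 2) -> a = 0; heap: [0-1 ALLOC][2-17 FREE][18-23 ALLOC][24-45 FREE]
Op 8: a = realloc(a, 19) -> a = 24; heap: [0-17 FREE][18-23 ALLOC][24-42 ALLOC][43-45 FREE]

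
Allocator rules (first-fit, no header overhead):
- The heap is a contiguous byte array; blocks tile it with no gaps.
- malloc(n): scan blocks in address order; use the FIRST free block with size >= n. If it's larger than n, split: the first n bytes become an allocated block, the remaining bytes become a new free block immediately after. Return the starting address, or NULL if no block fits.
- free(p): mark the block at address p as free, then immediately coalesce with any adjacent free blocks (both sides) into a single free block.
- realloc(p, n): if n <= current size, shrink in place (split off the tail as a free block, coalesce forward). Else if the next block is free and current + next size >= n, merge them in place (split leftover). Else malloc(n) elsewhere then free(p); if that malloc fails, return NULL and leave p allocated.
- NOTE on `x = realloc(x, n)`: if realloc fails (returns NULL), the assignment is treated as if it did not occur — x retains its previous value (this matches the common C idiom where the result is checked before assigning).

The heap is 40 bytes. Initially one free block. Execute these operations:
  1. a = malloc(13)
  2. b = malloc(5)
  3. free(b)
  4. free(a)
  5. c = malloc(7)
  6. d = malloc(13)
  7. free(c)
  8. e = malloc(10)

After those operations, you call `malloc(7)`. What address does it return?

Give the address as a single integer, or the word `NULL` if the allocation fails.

Op 1: a = malloc(13) -> a = 0; heap: [0-12 ALLOC][13-39 FREE]
Op 2: b = malloc(5) -> b = 13; heap: [0-12 ALLOC][13-17 ALLOC][18-39 FREE]
Op 3: free(b) -> (freed b); heap: [0-12 ALLOC][13-39 FREE]
Op 4: free(a) -> (freed a); heap: [0-39 FREE]
Op 5: c = malloc(7) -> c = 0; heap: [0-6 ALLOC][7-39 FREE]
Op 6: d = malloc(13) -> d = 7; heap: [0-6 ALLOC][7-19 ALLOC][20-39 FREE]
Op 7: free(c) -> (freed c); heap: [0-6 FREE][7-19 ALLOC][20-39 FREE]
Op 8: e = malloc(10) -> e = 20; heap: [0-6 FREE][7-19 ALLOC][20-29 ALLOC][30-39 FREE]
malloc(7): first-fit scan over [0-6 FREE][7-19 ALLOC][20-29 ALLOC][30-39 FREE] -> 0

Answer: 0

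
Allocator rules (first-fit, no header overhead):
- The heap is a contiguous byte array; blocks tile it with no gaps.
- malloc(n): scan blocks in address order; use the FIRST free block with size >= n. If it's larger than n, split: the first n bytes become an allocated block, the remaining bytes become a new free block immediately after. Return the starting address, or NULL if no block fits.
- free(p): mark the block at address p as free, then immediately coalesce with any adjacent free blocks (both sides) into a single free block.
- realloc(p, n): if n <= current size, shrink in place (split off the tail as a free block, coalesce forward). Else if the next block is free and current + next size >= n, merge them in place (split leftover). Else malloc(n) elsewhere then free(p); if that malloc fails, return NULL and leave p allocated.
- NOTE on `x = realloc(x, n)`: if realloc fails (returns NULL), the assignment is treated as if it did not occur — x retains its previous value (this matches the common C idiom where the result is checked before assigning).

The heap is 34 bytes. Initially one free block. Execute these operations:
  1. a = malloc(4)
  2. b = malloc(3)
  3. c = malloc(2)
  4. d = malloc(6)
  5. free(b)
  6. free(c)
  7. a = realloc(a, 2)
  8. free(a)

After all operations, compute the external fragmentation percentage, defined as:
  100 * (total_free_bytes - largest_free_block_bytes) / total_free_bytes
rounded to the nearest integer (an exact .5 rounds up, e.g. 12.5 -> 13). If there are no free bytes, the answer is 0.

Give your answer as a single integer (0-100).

Op 1: a = malloc(4) -> a = 0; heap: [0-3 ALLOC][4-33 FREE]
Op 2: b = malloc(3) -> b = 4; heap: [0-3 ALLOC][4-6 ALLOC][7-33 FREE]
Op 3: c = malloc(2) -> c = 7; heap: [0-3 ALLOC][4-6 ALLOC][7-8 ALLOC][9-33 FREE]
Op 4: d = malloc(6) -> d = 9; heap: [0-3 ALLOC][4-6 ALLOC][7-8 ALLOC][9-14 ALLOC][15-33 FREE]
Op 5: free(b) -> (freed b); heap: [0-3 ALLOC][4-6 FREE][7-8 ALLOC][9-14 ALLOC][15-33 FREE]
Op 6: free(c) -> (freed c); heap: [0-3 ALLOC][4-8 FREE][9-14 ALLOC][15-33 FREE]
Op 7: a = realloc(a, 2) -> a = 0; heap: [0-1 ALLOC][2-8 FREE][9-14 ALLOC][15-33 FREE]
Op 8: free(a) -> (freed a); heap: [0-8 FREE][9-14 ALLOC][15-33 FREE]
Free blocks: [9 19] total_free=28 largest=19 -> 100*(28-19)/28 = 900/28 ≈ 32.143 -> rounds to 32

Answer: 32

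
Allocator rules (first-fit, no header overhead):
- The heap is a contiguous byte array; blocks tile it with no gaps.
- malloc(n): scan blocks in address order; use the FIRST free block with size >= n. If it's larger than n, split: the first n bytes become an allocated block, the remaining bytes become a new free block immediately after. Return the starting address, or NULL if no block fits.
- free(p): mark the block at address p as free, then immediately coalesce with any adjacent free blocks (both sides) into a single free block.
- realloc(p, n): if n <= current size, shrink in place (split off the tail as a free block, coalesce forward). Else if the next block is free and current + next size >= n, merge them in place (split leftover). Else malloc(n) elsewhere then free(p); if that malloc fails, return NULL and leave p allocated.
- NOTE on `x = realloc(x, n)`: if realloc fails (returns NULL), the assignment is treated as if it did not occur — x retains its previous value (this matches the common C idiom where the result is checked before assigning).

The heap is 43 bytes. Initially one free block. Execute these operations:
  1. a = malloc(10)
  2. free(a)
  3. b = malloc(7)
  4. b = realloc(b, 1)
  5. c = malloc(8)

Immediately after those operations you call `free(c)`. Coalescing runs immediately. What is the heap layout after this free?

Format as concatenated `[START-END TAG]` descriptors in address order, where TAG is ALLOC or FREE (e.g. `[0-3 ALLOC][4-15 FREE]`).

Op 1: a = malloc(10) -> a = 0; heap: [0-9 ALLOC][10-42 FREE]
Op 2: free(a) -> (freed a); heap: [0-42 FREE]
Op 3: b = malloc(7) -> b = 0; heap: [0-6 ALLOC][7-42 FREE]
Op 4: b = realloc(b, 1) -> b = 0; heap: [0-0 ALLOC][1-42 FREE]
Op 5: c = malloc(8) -> c = 1; heap: [0-0 ALLOC][1-8 ALLOC][9-42 FREE]
free(c): c = 1 -> block [1-8 ALLOC]; mark free, coalesce with adjacent free neighbors -> [0-0 ALLOC][1-42 FREE]

Answer: [0-0 ALLOC][1-42 FREE]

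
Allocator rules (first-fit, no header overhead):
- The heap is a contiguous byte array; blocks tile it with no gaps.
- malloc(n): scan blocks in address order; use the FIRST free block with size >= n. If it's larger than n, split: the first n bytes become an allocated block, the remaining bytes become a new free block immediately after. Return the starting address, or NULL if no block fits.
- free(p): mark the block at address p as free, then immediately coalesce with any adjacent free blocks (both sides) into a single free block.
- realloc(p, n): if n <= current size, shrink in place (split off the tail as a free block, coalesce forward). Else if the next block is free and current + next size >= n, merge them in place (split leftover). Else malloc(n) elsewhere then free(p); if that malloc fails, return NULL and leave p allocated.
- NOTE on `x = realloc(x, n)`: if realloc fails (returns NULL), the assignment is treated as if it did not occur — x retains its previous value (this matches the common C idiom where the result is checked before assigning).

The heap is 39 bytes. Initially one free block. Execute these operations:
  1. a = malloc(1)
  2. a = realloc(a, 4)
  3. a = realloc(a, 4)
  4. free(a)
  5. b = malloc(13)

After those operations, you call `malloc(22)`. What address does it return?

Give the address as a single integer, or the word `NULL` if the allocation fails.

Answer: 13

Derivation:
Op 1: a = malloc(1) -> a = 0; heap: [0-0 ALLOC][1-38 FREE]
Op 2: a = realloc(a, 4) -> a = 0; heap: [0-3 ALLOC][4-38 FREE]
Op 3: a = realloc(a, 4) -> a = 0; heap: [0-3 ALLOC][4-38 FREE]
Op 4: free(a) -> (freed a); heap: [0-38 FREE]
Op 5: b = malloc(13) -> b = 0; heap: [0-12 ALLOC][13-38 FREE]
malloc(22): first-fit scan over [0-12 ALLOC][13-38 FREE] -> 13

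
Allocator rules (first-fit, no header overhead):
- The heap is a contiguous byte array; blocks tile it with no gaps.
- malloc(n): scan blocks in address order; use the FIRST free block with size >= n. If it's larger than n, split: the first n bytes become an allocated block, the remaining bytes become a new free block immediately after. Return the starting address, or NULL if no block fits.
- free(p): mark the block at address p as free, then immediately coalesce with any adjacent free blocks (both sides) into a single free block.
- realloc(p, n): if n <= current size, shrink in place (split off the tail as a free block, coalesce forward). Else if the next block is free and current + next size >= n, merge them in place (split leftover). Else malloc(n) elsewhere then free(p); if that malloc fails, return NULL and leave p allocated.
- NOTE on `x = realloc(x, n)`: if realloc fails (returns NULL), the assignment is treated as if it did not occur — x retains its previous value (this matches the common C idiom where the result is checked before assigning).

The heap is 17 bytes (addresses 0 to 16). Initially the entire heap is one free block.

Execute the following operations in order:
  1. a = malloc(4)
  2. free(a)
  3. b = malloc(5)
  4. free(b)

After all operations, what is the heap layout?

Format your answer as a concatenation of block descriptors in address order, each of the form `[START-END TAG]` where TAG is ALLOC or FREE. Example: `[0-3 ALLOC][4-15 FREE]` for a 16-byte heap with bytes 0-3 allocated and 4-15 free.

Answer: [0-16 FREE]

Derivation:
Op 1: a = malloc(4) -> a = 0; heap: [0-3 ALLOC][4-16 FREE]
Op 2: free(a) -> (freed a); heap: [0-16 FREE]
Op 3: b = malloc(5) -> b = 0; heap: [0-4 ALLOC][5-16 FREE]
Op 4: free(b) -> (freed b); heap: [0-16 FREE]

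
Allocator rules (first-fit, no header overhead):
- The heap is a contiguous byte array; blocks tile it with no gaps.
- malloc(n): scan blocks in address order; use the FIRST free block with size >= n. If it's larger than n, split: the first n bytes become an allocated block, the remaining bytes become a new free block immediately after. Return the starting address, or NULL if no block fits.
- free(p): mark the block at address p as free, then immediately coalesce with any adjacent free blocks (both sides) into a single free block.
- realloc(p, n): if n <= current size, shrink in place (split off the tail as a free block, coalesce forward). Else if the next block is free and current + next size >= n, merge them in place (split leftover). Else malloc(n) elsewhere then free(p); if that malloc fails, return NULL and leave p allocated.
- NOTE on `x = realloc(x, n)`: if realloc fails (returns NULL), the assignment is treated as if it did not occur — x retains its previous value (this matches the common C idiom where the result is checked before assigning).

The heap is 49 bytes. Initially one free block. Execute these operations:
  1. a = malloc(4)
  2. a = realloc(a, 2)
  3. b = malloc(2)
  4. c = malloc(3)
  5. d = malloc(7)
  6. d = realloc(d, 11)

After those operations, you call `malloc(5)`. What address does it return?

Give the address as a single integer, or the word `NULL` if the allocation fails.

Answer: 18

Derivation:
Op 1: a = malloc(4) -> a = 0; heap: [0-3 ALLOC][4-48 FREE]
Op 2: a = realloc(a, 2) -> a = 0; heap: [0-1 ALLOC][2-48 FREE]
Op 3: b = malloc(2) -> b = 2; heap: [0-1 ALLOC][2-3 ALLOC][4-48 FREE]
Op 4: c = malloc(3) -> c = 4; heap: [0-1 ALLOC][2-3 ALLOC][4-6 ALLOC][7-48 FREE]
Op 5: d = malloc(7) -> d = 7; heap: [0-1 ALLOC][2-3 ALLOC][4-6 ALLOC][7-13 ALLOC][14-48 FREE]
Op 6: d = realloc(d, 11) -> d = 7; heap: [0-1 ALLOC][2-3 ALLOC][4-6 ALLOC][7-17 ALLOC][18-48 FREE]
malloc(5): first-fit scan over [0-1 ALLOC][2-3 ALLOC][4-6 ALLOC][7-17 ALLOC][18-48 FREE] -> 18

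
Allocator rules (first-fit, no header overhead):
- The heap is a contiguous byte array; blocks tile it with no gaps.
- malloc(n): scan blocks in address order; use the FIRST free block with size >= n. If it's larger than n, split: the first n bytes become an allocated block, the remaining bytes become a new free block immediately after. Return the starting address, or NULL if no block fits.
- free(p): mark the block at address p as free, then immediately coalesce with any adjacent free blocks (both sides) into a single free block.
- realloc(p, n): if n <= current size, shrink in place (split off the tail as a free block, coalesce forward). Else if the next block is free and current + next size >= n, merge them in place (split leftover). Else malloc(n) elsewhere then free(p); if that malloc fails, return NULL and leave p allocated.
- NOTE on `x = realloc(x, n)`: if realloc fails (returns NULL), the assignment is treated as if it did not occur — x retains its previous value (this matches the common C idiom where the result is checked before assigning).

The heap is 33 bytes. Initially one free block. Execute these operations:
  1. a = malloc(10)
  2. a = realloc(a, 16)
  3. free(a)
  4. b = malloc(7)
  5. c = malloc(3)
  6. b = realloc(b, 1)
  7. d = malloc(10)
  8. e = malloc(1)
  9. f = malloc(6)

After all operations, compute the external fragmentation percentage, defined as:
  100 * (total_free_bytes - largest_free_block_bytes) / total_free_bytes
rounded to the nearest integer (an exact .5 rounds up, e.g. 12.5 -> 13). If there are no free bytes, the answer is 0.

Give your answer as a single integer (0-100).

Answer: 42

Derivation:
Op 1: a = malloc(10) -> a = 0; heap: [0-9 ALLOC][10-32 FREE]
Op 2: a = realloc(a, 16) -> a = 0; heap: [0-15 ALLOC][16-32 FREE]
Op 3: free(a) -> (freed a); heap: [0-32 FREE]
Op 4: b = malloc(7) -> b = 0; heap: [0-6 ALLOC][7-32 FREE]
Op 5: c = malloc(3) -> c = 7; heap: [0-6 ALLOC][7-9 ALLOC][10-32 FREE]
Op 6: b = realloc(b, 1) -> b = 0; heap: [0-0 ALLOC][1-6 FREE][7-9 ALLOC][10-32 FREE]
Op 7: d = malloc(10) -> d = 10; heap: [0-0 ALLOC][1-6 FREE][7-9 ALLOC][10-19 ALLOC][20-32 FREE]
Op 8: e = malloc(1) -> e = 1; heap: [0-0 ALLOC][1-1 ALLOC][2-6 FREE][7-9 ALLOC][10-19 ALLOC][20-32 FREE]
Op 9: f = malloc(6) -> f = 20; heap: [0-0 ALLOC][1-1 ALLOC][2-6 FREE][7-9 ALLOC][10-19 ALLOC][20-25 ALLOC][26-32 FREE]
Free blocks: [5 7] total_free=12 largest=7 -> 100*(12-7)/12 = 500/12 ≈ 41.667 -> rounds to 42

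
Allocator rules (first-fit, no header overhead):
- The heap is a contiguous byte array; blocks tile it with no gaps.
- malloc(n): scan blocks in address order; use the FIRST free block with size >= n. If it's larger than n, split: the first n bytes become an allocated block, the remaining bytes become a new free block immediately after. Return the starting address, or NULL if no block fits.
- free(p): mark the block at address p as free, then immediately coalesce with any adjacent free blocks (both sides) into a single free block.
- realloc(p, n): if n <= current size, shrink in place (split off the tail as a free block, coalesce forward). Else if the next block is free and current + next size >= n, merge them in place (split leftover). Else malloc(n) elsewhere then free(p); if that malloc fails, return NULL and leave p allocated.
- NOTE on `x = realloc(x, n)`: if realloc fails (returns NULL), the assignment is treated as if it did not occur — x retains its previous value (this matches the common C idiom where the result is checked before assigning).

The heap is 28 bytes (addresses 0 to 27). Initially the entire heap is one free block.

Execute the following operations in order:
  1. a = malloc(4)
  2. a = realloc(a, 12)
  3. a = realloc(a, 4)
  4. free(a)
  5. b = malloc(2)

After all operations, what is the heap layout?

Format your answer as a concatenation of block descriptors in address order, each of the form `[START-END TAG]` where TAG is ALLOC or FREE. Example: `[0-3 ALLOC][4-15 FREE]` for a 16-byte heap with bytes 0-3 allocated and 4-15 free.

Answer: [0-1 ALLOC][2-27 FREE]

Derivation:
Op 1: a = malloc(4) -> a = 0; heap: [0-3 ALLOC][4-27 FREE]
Op 2: a = realloc(a, 12) -> a = 0; heap: [0-11 ALLOC][12-27 FREE]
Op 3: a = realloc(a, 4) -> a = 0; heap: [0-3 ALLOC][4-27 FREE]
Op 4: free(a) -> (freed a); heap: [0-27 FREE]
Op 5: b = malloc(2) -> b = 0; heap: [0-1 ALLOC][2-27 FREE]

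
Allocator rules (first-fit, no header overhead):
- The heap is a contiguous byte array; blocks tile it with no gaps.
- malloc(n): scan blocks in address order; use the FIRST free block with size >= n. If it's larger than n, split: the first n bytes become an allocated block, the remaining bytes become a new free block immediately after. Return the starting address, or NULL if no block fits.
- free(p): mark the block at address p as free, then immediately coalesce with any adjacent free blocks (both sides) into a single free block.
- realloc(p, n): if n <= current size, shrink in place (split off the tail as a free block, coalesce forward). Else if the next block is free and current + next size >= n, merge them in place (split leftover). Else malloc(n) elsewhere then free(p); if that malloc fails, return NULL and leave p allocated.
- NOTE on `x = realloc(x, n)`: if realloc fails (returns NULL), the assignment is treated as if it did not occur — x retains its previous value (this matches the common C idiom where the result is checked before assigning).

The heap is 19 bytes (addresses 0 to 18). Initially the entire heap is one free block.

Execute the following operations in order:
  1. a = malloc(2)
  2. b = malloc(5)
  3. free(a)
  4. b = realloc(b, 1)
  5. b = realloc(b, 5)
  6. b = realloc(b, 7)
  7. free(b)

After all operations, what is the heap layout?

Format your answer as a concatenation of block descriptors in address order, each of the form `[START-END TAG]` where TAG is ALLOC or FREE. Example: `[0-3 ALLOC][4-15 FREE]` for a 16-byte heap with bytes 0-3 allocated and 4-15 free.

Answer: [0-18 FREE]

Derivation:
Op 1: a = malloc(2) -> a = 0; heap: [0-1 ALLOC][2-18 FREE]
Op 2: b = malloc(5) -> b = 2; heap: [0-1 ALLOC][2-6 ALLOC][7-18 FREE]
Op 3: free(a) -> (freed a); heap: [0-1 FREE][2-6 ALLOC][7-18 FREE]
Op 4: b = realloc(b, 1) -> b = 2; heap: [0-1 FREE][2-2 ALLOC][3-18 FREE]
Op 5: b = realloc(b, 5) -> b = 2; heap: [0-1 FREE][2-6 ALLOC][7-18 FREE]
Op 6: b = realloc(b, 7) -> b = 2; heap: [0-1 FREE][2-8 ALLOC][9-18 FREE]
Op 7: free(b) -> (freed b); heap: [0-18 FREE]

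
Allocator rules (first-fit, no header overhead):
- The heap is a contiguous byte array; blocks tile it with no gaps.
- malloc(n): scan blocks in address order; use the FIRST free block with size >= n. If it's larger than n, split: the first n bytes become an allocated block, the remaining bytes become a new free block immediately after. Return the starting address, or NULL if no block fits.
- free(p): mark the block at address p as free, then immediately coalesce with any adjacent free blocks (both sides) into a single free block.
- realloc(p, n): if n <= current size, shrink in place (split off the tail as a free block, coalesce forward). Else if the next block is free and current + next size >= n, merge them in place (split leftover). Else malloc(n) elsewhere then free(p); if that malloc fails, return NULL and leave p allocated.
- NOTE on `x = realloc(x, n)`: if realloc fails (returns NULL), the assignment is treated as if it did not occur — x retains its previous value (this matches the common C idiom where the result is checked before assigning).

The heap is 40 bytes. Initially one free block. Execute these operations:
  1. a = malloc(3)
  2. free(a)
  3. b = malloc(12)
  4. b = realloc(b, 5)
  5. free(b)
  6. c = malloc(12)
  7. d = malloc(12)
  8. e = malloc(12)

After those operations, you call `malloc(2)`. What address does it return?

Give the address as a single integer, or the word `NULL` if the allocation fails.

Op 1: a = malloc(3) -> a = 0; heap: [0-2 ALLOC][3-39 FREE]
Op 2: free(a) -> (freed a); heap: [0-39 FREE]
Op 3: b = malloc(12) -> b = 0; heap: [0-11 ALLOC][12-39 FREE]
Op 4: b = realloc(b, 5) -> b = 0; heap: [0-4 ALLOC][5-39 FREE]
Op 5: free(b) -> (freed b); heap: [0-39 FREE]
Op 6: c = malloc(12) -> c = 0; heap: [0-11 ALLOC][12-39 FREE]
Op 7: d = malloc(12) -> d = 12; heap: [0-11 ALLOC][12-23 ALLOC][24-39 FREE]
Op 8: e = malloc(12) -> e = 24; heap: [0-11 ALLOC][12-23 ALLOC][24-35 ALLOC][36-39 FREE]
malloc(2): first-fit scan over [0-11 ALLOC][12-23 ALLOC][24-35 ALLOC][36-39 FREE] -> 36

Answer: 36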